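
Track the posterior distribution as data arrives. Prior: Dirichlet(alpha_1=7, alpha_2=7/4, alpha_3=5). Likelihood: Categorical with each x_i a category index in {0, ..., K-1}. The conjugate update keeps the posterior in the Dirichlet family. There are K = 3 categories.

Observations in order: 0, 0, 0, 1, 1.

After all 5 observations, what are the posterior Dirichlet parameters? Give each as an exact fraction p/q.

obs 1: x=0 → posterior Dirichlet(8, 7/4, 5)
obs 2: x=0 → posterior Dirichlet(9, 7/4, 5)
obs 3: x=0 → posterior Dirichlet(10, 7/4, 5)
obs 4: x=1 → posterior Dirichlet(10, 11/4, 5)
obs 5: x=1 → posterior Dirichlet(10, 15/4, 5)

alpha_1=10, alpha_2=15/4, alpha_3=5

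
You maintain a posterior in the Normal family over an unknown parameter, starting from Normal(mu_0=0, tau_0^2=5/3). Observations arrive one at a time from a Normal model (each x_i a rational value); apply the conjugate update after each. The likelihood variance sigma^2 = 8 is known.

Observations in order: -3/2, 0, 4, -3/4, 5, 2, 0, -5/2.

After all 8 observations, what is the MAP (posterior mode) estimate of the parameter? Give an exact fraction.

125/256

obs 1: x=-3/2 → posterior Normal(-15/58, 40/29)
obs 2: x=0 → posterior Normal(-15/68, 20/17)
obs 3: x=4 → posterior Normal(25/78, 40/39)
obs 4: x=-3/4 → posterior Normal(35/176, 10/11)
obs 5: x=5 → posterior Normal(135/196, 40/49)
obs 6: x=2 → posterior Normal(175/216, 20/27)
obs 7: x=0 → posterior Normal(175/236, 40/59)
obs 8: x=-5/2 → posterior Normal(125/256, 5/8)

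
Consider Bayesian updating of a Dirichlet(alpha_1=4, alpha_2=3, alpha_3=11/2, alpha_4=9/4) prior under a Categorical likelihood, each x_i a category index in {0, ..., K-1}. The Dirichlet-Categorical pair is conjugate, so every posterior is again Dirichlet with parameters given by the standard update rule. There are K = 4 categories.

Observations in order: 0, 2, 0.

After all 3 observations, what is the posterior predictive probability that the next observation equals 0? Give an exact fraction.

obs 1: x=0 → posterior Dirichlet(5, 3, 11/2, 9/4)
obs 2: x=2 → posterior Dirichlet(5, 3, 13/2, 9/4)
obs 3: x=0 → posterior Dirichlet(6, 3, 13/2, 9/4)

24/71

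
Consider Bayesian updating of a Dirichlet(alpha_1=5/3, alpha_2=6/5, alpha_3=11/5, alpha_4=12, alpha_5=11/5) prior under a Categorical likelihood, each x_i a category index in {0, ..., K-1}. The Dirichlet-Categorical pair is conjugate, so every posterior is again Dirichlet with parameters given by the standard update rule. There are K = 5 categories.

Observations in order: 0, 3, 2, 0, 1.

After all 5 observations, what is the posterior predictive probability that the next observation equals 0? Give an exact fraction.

obs 1: x=0 → posterior Dirichlet(8/3, 6/5, 11/5, 12, 11/5)
obs 2: x=3 → posterior Dirichlet(8/3, 6/5, 11/5, 13, 11/5)
obs 3: x=2 → posterior Dirichlet(8/3, 6/5, 16/5, 13, 11/5)
obs 4: x=0 → posterior Dirichlet(11/3, 6/5, 16/5, 13, 11/5)
obs 5: x=1 → posterior Dirichlet(11/3, 11/5, 16/5, 13, 11/5)

55/364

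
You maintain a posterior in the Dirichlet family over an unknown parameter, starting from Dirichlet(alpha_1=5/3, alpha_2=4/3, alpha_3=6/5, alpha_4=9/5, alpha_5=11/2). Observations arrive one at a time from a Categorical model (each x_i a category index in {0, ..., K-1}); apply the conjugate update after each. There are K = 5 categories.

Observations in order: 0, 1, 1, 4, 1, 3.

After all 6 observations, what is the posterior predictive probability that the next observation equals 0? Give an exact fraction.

obs 1: x=0 → posterior Dirichlet(8/3, 4/3, 6/5, 9/5, 11/2)
obs 2: x=1 → posterior Dirichlet(8/3, 7/3, 6/5, 9/5, 11/2)
obs 3: x=1 → posterior Dirichlet(8/3, 10/3, 6/5, 9/5, 11/2)
obs 4: x=4 → posterior Dirichlet(8/3, 10/3, 6/5, 9/5, 13/2)
obs 5: x=1 → posterior Dirichlet(8/3, 13/3, 6/5, 9/5, 13/2)
obs 6: x=3 → posterior Dirichlet(8/3, 13/3, 6/5, 14/5, 13/2)

16/105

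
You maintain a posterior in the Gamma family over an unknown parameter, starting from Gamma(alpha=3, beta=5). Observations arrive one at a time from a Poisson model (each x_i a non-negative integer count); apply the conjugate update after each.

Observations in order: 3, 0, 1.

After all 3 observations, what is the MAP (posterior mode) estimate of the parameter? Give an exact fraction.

3/4

obs 1: x=3 → posterior Gamma(6, 6)
obs 2: x=0 → posterior Gamma(6, 7)
obs 3: x=1 → posterior Gamma(7, 8)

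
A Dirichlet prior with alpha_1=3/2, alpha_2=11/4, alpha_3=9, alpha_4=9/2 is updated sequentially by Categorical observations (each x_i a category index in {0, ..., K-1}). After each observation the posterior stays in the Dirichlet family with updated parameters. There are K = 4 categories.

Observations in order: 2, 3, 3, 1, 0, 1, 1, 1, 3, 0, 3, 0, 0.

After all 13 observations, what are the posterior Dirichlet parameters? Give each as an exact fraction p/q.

alpha_1=11/2, alpha_2=27/4, alpha_3=10, alpha_4=17/2

obs 1: x=2 → posterior Dirichlet(3/2, 11/4, 10, 9/2)
obs 2: x=3 → posterior Dirichlet(3/2, 11/4, 10, 11/2)
obs 3: x=3 → posterior Dirichlet(3/2, 11/4, 10, 13/2)
obs 4: x=1 → posterior Dirichlet(3/2, 15/4, 10, 13/2)
obs 5: x=0 → posterior Dirichlet(5/2, 15/4, 10, 13/2)
obs 6: x=1 → posterior Dirichlet(5/2, 19/4, 10, 13/2)
obs 7: x=1 → posterior Dirichlet(5/2, 23/4, 10, 13/2)
obs 8: x=1 → posterior Dirichlet(5/2, 27/4, 10, 13/2)
obs 9: x=3 → posterior Dirichlet(5/2, 27/4, 10, 15/2)
obs 10: x=0 → posterior Dirichlet(7/2, 27/4, 10, 15/2)
obs 11: x=3 → posterior Dirichlet(7/2, 27/4, 10, 17/2)
obs 12: x=0 → posterior Dirichlet(9/2, 27/4, 10, 17/2)
obs 13: x=0 → posterior Dirichlet(11/2, 27/4, 10, 17/2)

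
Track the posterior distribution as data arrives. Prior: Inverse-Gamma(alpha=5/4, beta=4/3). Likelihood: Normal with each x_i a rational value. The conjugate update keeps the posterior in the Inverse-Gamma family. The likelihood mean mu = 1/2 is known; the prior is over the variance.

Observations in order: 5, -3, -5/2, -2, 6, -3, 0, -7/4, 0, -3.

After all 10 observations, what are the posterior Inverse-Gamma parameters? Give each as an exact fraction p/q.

obs 1: x=5 → posterior Inverse-Gamma(7/4, 275/24)
obs 2: x=-3 → posterior Inverse-Gamma(9/4, 211/12)
obs 3: x=-5/2 → posterior Inverse-Gamma(11/4, 265/12)
obs 4: x=-2 → posterior Inverse-Gamma(13/4, 605/24)
obs 5: x=6 → posterior Inverse-Gamma(15/4, 121/3)
obs 6: x=-3 → posterior Inverse-Gamma(17/4, 1115/24)
obs 7: x=0 → posterior Inverse-Gamma(19/4, 559/12)
obs 8: x=-7/4 → posterior Inverse-Gamma(21/4, 4715/96)
obs 9: x=0 → posterior Inverse-Gamma(23/4, 4727/96)
obs 10: x=-3 → posterior Inverse-Gamma(25/4, 5315/96)

alpha=25/4, beta=5315/96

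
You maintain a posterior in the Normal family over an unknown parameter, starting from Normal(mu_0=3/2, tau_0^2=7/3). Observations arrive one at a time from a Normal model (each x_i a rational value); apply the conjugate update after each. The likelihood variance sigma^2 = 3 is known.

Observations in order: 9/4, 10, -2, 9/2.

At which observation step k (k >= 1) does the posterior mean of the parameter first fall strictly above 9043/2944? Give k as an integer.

obs 1: x=9/4 → posterior Normal(117/64, 21/16)
obs 2: x=10 → posterior Normal(397/92, 21/23)
obs 3: x=-2 → posterior Normal(341/120, 7/10)
obs 4: x=9/2 → posterior Normal(467/148, 21/37)

k = 2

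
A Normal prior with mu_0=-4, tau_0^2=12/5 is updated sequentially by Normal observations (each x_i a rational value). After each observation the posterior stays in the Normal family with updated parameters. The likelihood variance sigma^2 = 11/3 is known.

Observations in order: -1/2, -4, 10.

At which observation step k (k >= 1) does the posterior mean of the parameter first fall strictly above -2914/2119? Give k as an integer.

k = 3

obs 1: x=-1/2 → posterior Normal(-34/13, 132/91)
obs 2: x=-4 → posterior Normal(-382/127, 132/127)
obs 3: x=10 → posterior Normal(-22/163, 132/163)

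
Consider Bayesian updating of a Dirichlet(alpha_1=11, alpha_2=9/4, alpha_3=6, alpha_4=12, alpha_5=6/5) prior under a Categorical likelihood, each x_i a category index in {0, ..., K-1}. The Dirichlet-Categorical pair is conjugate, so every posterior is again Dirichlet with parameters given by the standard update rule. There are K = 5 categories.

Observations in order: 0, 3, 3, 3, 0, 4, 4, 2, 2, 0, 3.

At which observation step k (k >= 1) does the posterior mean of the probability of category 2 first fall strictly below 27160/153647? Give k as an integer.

obs 1: x=0 → posterior Dirichlet(12, 9/4, 6, 12, 6/5)
obs 2: x=3 → posterior Dirichlet(12, 9/4, 6, 13, 6/5)
obs 3: x=3 → posterior Dirichlet(12, 9/4, 6, 14, 6/5)
obs 4: x=3 → posterior Dirichlet(12, 9/4, 6, 15, 6/5)
obs 5: x=0 → posterior Dirichlet(13, 9/4, 6, 15, 6/5)
obs 6: x=4 → posterior Dirichlet(13, 9/4, 6, 15, 11/5)
obs 7: x=4 → posterior Dirichlet(13, 9/4, 6, 15, 16/5)
obs 8: x=2 → posterior Dirichlet(13, 9/4, 7, 15, 16/5)
obs 9: x=2 → posterior Dirichlet(13, 9/4, 8, 15, 16/5)
obs 10: x=0 → posterior Dirichlet(14, 9/4, 8, 15, 16/5)
obs 11: x=3 → posterior Dirichlet(14, 9/4, 8, 16, 16/5)

k = 2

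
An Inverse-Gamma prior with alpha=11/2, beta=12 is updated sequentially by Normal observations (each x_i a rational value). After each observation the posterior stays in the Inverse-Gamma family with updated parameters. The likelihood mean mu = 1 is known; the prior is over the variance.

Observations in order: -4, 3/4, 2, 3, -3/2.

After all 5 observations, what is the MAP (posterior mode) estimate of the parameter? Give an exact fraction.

965/288

obs 1: x=-4 → posterior Inverse-Gamma(6, 49/2)
obs 2: x=3/4 → posterior Inverse-Gamma(13/2, 785/32)
obs 3: x=2 → posterior Inverse-Gamma(7, 801/32)
obs 4: x=3 → posterior Inverse-Gamma(15/2, 865/32)
obs 5: x=-3/2 → posterior Inverse-Gamma(8, 965/32)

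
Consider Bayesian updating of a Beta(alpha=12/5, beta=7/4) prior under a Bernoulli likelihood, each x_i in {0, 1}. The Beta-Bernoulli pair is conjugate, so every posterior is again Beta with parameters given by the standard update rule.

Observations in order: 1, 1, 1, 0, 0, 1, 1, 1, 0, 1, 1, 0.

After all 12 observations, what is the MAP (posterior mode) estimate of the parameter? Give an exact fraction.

188/283

obs 1: x=1 → posterior Beta(17/5, 7/4)
obs 2: x=1 → posterior Beta(22/5, 7/4)
obs 3: x=1 → posterior Beta(27/5, 7/4)
obs 4: x=0 → posterior Beta(27/5, 11/4)
obs 5: x=0 → posterior Beta(27/5, 15/4)
obs 6: x=1 → posterior Beta(32/5, 15/4)
obs 7: x=1 → posterior Beta(37/5, 15/4)
obs 8: x=1 → posterior Beta(42/5, 15/4)
obs 9: x=0 → posterior Beta(42/5, 19/4)
obs 10: x=1 → posterior Beta(47/5, 19/4)
obs 11: x=1 → posterior Beta(52/5, 19/4)
obs 12: x=0 → posterior Beta(52/5, 23/4)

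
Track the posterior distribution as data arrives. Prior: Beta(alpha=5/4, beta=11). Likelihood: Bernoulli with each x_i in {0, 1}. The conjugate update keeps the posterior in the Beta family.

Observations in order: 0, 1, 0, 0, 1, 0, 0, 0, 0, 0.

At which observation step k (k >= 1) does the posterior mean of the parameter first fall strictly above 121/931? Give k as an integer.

k = 2

obs 1: x=0 → posterior Beta(5/4, 12)
obs 2: x=1 → posterior Beta(9/4, 12)
obs 3: x=0 → posterior Beta(9/4, 13)
obs 4: x=0 → posterior Beta(9/4, 14)
obs 5: x=1 → posterior Beta(13/4, 14)
obs 6: x=0 → posterior Beta(13/4, 15)
obs 7: x=0 → posterior Beta(13/4, 16)
obs 8: x=0 → posterior Beta(13/4, 17)
obs 9: x=0 → posterior Beta(13/4, 18)
obs 10: x=0 → posterior Beta(13/4, 19)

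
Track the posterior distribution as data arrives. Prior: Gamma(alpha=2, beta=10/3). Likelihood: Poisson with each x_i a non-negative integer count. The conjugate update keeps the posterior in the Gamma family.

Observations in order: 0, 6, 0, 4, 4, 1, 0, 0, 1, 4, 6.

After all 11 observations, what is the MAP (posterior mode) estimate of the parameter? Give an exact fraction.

obs 1: x=0 → posterior Gamma(2, 13/3)
obs 2: x=6 → posterior Gamma(8, 16/3)
obs 3: x=0 → posterior Gamma(8, 19/3)
obs 4: x=4 → posterior Gamma(12, 22/3)
obs 5: x=4 → posterior Gamma(16, 25/3)
obs 6: x=1 → posterior Gamma(17, 28/3)
obs 7: x=0 → posterior Gamma(17, 31/3)
obs 8: x=0 → posterior Gamma(17, 34/3)
obs 9: x=1 → posterior Gamma(18, 37/3)
obs 10: x=4 → posterior Gamma(22, 40/3)
obs 11: x=6 → posterior Gamma(28, 43/3)

81/43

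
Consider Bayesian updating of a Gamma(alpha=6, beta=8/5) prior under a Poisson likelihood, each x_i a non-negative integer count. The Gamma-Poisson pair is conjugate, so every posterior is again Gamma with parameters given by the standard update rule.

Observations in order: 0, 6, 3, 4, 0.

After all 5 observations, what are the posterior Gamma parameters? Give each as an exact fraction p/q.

alpha=19, beta=33/5

obs 1: x=0 → posterior Gamma(6, 13/5)
obs 2: x=6 → posterior Gamma(12, 18/5)
obs 3: x=3 → posterior Gamma(15, 23/5)
obs 4: x=4 → posterior Gamma(19, 28/5)
obs 5: x=0 → posterior Gamma(19, 33/5)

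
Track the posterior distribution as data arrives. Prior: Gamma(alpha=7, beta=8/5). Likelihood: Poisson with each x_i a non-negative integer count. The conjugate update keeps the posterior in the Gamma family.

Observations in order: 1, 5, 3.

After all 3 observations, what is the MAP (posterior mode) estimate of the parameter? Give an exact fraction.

75/23

obs 1: x=1 → posterior Gamma(8, 13/5)
obs 2: x=5 → posterior Gamma(13, 18/5)
obs 3: x=3 → posterior Gamma(16, 23/5)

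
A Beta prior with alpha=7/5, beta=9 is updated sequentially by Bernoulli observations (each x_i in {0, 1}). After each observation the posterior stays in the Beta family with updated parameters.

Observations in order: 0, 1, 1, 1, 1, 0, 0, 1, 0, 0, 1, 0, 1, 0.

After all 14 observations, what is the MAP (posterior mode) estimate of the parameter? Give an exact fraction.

37/112

obs 1: x=0 → posterior Beta(7/5, 10)
obs 2: x=1 → posterior Beta(12/5, 10)
obs 3: x=1 → posterior Beta(17/5, 10)
obs 4: x=1 → posterior Beta(22/5, 10)
obs 5: x=1 → posterior Beta(27/5, 10)
obs 6: x=0 → posterior Beta(27/5, 11)
obs 7: x=0 → posterior Beta(27/5, 12)
obs 8: x=1 → posterior Beta(32/5, 12)
obs 9: x=0 → posterior Beta(32/5, 13)
obs 10: x=0 → posterior Beta(32/5, 14)
obs 11: x=1 → posterior Beta(37/5, 14)
obs 12: x=0 → posterior Beta(37/5, 15)
obs 13: x=1 → posterior Beta(42/5, 15)
obs 14: x=0 → posterior Beta(42/5, 16)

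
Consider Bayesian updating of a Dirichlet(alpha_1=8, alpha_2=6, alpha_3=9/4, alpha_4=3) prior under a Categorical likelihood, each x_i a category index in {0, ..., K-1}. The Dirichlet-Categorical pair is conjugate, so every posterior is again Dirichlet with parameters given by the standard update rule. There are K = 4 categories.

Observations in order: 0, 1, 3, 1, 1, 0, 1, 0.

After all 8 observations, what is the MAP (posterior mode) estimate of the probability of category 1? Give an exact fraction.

obs 1: x=0 → posterior Dirichlet(9, 6, 9/4, 3)
obs 2: x=1 → posterior Dirichlet(9, 7, 9/4, 3)
obs 3: x=3 → posterior Dirichlet(9, 7, 9/4, 4)
obs 4: x=1 → posterior Dirichlet(9, 8, 9/4, 4)
obs 5: x=1 → posterior Dirichlet(9, 9, 9/4, 4)
obs 6: x=0 → posterior Dirichlet(10, 9, 9/4, 4)
obs 7: x=1 → posterior Dirichlet(10, 10, 9/4, 4)
obs 8: x=0 → posterior Dirichlet(11, 10, 9/4, 4)

12/31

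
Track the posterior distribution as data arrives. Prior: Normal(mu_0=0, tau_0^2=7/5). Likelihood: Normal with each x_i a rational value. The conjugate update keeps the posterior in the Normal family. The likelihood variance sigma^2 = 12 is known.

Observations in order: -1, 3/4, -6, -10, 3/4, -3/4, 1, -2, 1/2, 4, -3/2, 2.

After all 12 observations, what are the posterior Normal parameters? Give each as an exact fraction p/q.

mu_0=-343/576, tau_0^2=7/12

obs 1: x=-1 → posterior Normal(-7/67, 84/67)
obs 2: x=3/4 → posterior Normal(-7/296, 42/37)
obs 3: x=-6 → posterior Normal(-175/324, 28/27)
obs 4: x=-10 → posterior Normal(-455/352, 21/22)
obs 5: x=3/4 → posterior Normal(-217/190, 84/95)
obs 6: x=-3/4 → posterior Normal(-455/408, 14/17)
obs 7: x=1 → posterior Normal(-427/436, 84/109)
obs 8: x=-2 → posterior Normal(-483/464, 21/29)
obs 9: x=1/2 → posterior Normal(-469/492, 28/41)
obs 10: x=4 → posterior Normal(-357/520, 42/65)
obs 11: x=-3/2 → posterior Normal(-399/548, 84/137)
obs 12: x=2 → posterior Normal(-343/576, 7/12)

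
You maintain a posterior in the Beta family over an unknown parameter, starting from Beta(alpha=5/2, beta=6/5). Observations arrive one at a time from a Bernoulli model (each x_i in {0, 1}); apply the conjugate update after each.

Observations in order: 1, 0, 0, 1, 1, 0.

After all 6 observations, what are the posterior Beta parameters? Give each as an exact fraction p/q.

alpha=11/2, beta=21/5

obs 1: x=1 → posterior Beta(7/2, 6/5)
obs 2: x=0 → posterior Beta(7/2, 11/5)
obs 3: x=0 → posterior Beta(7/2, 16/5)
obs 4: x=1 → posterior Beta(9/2, 16/5)
obs 5: x=1 → posterior Beta(11/2, 16/5)
obs 6: x=0 → posterior Beta(11/2, 21/5)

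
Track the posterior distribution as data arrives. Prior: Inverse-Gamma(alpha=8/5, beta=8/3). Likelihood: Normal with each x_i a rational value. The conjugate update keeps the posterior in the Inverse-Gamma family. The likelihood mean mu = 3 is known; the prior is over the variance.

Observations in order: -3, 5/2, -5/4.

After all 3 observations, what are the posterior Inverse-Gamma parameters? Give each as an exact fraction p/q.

alpha=31/10, beta=2863/96

obs 1: x=-3 → posterior Inverse-Gamma(21/10, 62/3)
obs 2: x=5/2 → posterior Inverse-Gamma(13/5, 499/24)
obs 3: x=-5/4 → posterior Inverse-Gamma(31/10, 2863/96)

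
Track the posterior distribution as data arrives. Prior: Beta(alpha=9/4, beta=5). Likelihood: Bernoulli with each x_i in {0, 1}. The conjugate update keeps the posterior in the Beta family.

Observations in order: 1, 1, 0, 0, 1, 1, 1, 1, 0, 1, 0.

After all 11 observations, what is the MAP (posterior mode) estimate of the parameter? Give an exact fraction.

obs 1: x=1 → posterior Beta(13/4, 5)
obs 2: x=1 → posterior Beta(17/4, 5)
obs 3: x=0 → posterior Beta(17/4, 6)
obs 4: x=0 → posterior Beta(17/4, 7)
obs 5: x=1 → posterior Beta(21/4, 7)
obs 6: x=1 → posterior Beta(25/4, 7)
obs 7: x=1 → posterior Beta(29/4, 7)
obs 8: x=1 → posterior Beta(33/4, 7)
obs 9: x=0 → posterior Beta(33/4, 8)
obs 10: x=1 → posterior Beta(37/4, 8)
obs 11: x=0 → posterior Beta(37/4, 9)

33/65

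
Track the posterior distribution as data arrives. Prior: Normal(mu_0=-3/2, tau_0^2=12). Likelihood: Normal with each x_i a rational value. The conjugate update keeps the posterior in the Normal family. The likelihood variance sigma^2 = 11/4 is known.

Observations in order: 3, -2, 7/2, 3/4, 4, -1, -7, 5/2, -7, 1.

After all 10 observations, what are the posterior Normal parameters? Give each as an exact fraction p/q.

mu_0=-249/982, tau_0^2=132/491

obs 1: x=3 → posterior Normal(255/118, 132/59)
obs 2: x=-2 → posterior Normal(63/214, 132/107)
obs 3: x=7/2 → posterior Normal(399/310, 132/155)
obs 4: x=3/4 → posterior Normal(471/406, 132/203)
obs 5: x=4 → posterior Normal(855/502, 132/251)
obs 6: x=-1 → posterior Normal(33/26, 132/299)
obs 7: x=-7 → posterior Normal(87/694, 132/347)
obs 8: x=5/2 → posterior Normal(327/790, 132/395)
obs 9: x=-7 → posterior Normal(-345/886, 132/443)
obs 10: x=1 → posterior Normal(-249/982, 132/491)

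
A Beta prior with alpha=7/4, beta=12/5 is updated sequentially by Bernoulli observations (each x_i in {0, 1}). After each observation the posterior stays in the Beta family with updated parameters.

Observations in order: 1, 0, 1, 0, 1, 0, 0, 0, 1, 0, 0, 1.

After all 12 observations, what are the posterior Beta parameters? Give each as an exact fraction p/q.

obs 1: x=1 → posterior Beta(11/4, 12/5)
obs 2: x=0 → posterior Beta(11/4, 17/5)
obs 3: x=1 → posterior Beta(15/4, 17/5)
obs 4: x=0 → posterior Beta(15/4, 22/5)
obs 5: x=1 → posterior Beta(19/4, 22/5)
obs 6: x=0 → posterior Beta(19/4, 27/5)
obs 7: x=0 → posterior Beta(19/4, 32/5)
obs 8: x=0 → posterior Beta(19/4, 37/5)
obs 9: x=1 → posterior Beta(23/4, 37/5)
obs 10: x=0 → posterior Beta(23/4, 42/5)
obs 11: x=0 → posterior Beta(23/4, 47/5)
obs 12: x=1 → posterior Beta(27/4, 47/5)

alpha=27/4, beta=47/5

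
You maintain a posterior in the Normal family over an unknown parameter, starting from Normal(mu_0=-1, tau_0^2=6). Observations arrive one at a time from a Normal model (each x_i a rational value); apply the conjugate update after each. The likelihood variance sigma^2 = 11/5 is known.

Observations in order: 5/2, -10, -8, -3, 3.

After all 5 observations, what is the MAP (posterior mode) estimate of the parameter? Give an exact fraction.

obs 1: x=5/2 → posterior Normal(64/41, 66/41)
obs 2: x=-10 → posterior Normal(-236/71, 66/71)
obs 3: x=-8 → posterior Normal(-476/101, 66/101)
obs 4: x=-3 → posterior Normal(-566/131, 66/131)
obs 5: x=3 → posterior Normal(-68/23, 66/161)

-68/23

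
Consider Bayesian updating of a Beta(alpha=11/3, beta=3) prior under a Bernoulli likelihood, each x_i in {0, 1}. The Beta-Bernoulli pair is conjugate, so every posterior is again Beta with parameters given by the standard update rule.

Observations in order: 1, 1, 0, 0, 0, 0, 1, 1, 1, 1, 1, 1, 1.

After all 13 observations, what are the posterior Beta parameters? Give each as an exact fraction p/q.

obs 1: x=1 → posterior Beta(14/3, 3)
obs 2: x=1 → posterior Beta(17/3, 3)
obs 3: x=0 → posterior Beta(17/3, 4)
obs 4: x=0 → posterior Beta(17/3, 5)
obs 5: x=0 → posterior Beta(17/3, 6)
obs 6: x=0 → posterior Beta(17/3, 7)
obs 7: x=1 → posterior Beta(20/3, 7)
obs 8: x=1 → posterior Beta(23/3, 7)
obs 9: x=1 → posterior Beta(26/3, 7)
obs 10: x=1 → posterior Beta(29/3, 7)
obs 11: x=1 → posterior Beta(32/3, 7)
obs 12: x=1 → posterior Beta(35/3, 7)
obs 13: x=1 → posterior Beta(38/3, 7)

alpha=38/3, beta=7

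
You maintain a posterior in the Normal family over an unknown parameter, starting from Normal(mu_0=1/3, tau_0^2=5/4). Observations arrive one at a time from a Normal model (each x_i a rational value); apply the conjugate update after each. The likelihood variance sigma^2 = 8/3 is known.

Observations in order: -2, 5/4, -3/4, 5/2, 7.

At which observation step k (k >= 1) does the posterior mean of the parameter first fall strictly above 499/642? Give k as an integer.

k = 5

obs 1: x=-2 → posterior Normal(-58/141, 40/47)
obs 2: x=5/4 → posterior Normal(-7/744, 20/31)
obs 3: x=-3/4 → posterior Normal(-71/462, 40/77)
obs 4: x=5/2 → posterior Normal(77/276, 10/23)
obs 5: x=7 → posterior Normal(392/321, 40/107)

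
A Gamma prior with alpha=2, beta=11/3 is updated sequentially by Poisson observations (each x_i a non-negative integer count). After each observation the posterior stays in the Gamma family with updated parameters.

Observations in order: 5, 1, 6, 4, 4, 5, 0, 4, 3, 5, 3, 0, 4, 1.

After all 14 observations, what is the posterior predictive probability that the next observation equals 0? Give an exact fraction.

obs 1: x=5 → posterior Gamma(7, 14/3)
obs 2: x=1 → posterior Gamma(8, 17/3)
obs 3: x=6 → posterior Gamma(14, 20/3)
obs 4: x=4 → posterior Gamma(18, 23/3)
obs 5: x=4 → posterior Gamma(22, 26/3)
obs 6: x=5 → posterior Gamma(27, 29/3)
obs 7: x=0 → posterior Gamma(27, 32/3)
obs 8: x=4 → posterior Gamma(31, 35/3)
obs 9: x=3 → posterior Gamma(34, 38/3)
obs 10: x=5 → posterior Gamma(39, 41/3)
obs 11: x=3 → posterior Gamma(42, 44/3)
obs 12: x=0 → posterior Gamma(42, 47/3)
obs 13: x=4 → posterior Gamma(46, 50/3)
obs 14: x=1 → posterior Gamma(47, 53/3)

1098919478132579570120466905162052483833334185189707519879903635167697894494553437/14616293973959347232777269719095900671441497649568644548051906628245069883806580736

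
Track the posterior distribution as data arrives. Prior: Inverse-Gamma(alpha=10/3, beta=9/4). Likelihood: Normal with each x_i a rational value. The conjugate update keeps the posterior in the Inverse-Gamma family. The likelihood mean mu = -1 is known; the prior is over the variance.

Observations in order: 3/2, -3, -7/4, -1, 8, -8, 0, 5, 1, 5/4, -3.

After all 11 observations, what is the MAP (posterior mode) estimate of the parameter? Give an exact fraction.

obs 1: x=3/2 → posterior Inverse-Gamma(23/6, 43/8)
obs 2: x=-3 → posterior Inverse-Gamma(13/3, 59/8)
obs 3: x=-7/4 → posterior Inverse-Gamma(29/6, 245/32)
obs 4: x=-1 → posterior Inverse-Gamma(16/3, 245/32)
obs 5: x=8 → posterior Inverse-Gamma(35/6, 1541/32)
obs 6: x=-8 → posterior Inverse-Gamma(19/3, 2325/32)
obs 7: x=0 → posterior Inverse-Gamma(41/6, 2341/32)
obs 8: x=5 → posterior Inverse-Gamma(22/3, 2917/32)
obs 9: x=1 → posterior Inverse-Gamma(47/6, 2981/32)
obs 10: x=5/4 → posterior Inverse-Gamma(25/3, 1531/16)
obs 11: x=-3 → posterior Inverse-Gamma(53/6, 1563/16)

4689/472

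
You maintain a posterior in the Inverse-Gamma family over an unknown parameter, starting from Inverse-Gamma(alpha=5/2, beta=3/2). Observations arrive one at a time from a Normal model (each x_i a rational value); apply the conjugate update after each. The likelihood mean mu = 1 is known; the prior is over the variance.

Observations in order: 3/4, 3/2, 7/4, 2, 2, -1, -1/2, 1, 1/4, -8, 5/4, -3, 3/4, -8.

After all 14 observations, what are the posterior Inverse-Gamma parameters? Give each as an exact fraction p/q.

obs 1: x=3/4 → posterior Inverse-Gamma(3, 49/32)
obs 2: x=3/2 → posterior Inverse-Gamma(7/2, 53/32)
obs 3: x=7/4 → posterior Inverse-Gamma(4, 31/16)
obs 4: x=2 → posterior Inverse-Gamma(9/2, 39/16)
obs 5: x=2 → posterior Inverse-Gamma(5, 47/16)
obs 6: x=-1 → posterior Inverse-Gamma(11/2, 79/16)
obs 7: x=-1/2 → posterior Inverse-Gamma(6, 97/16)
obs 8: x=1 → posterior Inverse-Gamma(13/2, 97/16)
obs 9: x=1/4 → posterior Inverse-Gamma(7, 203/32)
obs 10: x=-8 → posterior Inverse-Gamma(15/2, 1499/32)
obs 11: x=5/4 → posterior Inverse-Gamma(8, 375/8)
obs 12: x=-3 → posterior Inverse-Gamma(17/2, 439/8)
obs 13: x=3/4 → posterior Inverse-Gamma(9, 1757/32)
obs 14: x=-8 → posterior Inverse-Gamma(19/2, 3053/32)

alpha=19/2, beta=3053/32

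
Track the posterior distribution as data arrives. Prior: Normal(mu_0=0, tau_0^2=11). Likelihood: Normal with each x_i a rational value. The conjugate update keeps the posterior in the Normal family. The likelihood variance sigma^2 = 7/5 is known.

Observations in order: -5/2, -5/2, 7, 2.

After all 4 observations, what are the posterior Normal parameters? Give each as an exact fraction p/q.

obs 1: x=-5/2 → posterior Normal(-275/124, 77/62)
obs 2: x=-5/2 → posterior Normal(-275/117, 77/117)
obs 3: x=7 → posterior Normal(55/86, 77/172)
obs 4: x=2 → posterior Normal(220/227, 77/227)

mu_0=220/227, tau_0^2=77/227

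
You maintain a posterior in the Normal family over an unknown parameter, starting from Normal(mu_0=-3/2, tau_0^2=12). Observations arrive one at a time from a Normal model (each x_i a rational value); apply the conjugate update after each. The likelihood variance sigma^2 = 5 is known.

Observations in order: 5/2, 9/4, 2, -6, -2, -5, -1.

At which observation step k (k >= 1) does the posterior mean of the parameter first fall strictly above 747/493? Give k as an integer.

obs 1: x=5/2 → posterior Normal(45/34, 60/17)
obs 2: x=9/4 → posterior Normal(99/58, 60/29)
obs 3: x=2 → posterior Normal(147/82, 60/41)
obs 4: x=-6 → posterior Normal(3/106, 60/53)
obs 5: x=-2 → posterior Normal(-9/26, 12/13)
obs 6: x=-5 → posterior Normal(-15/14, 60/77)
obs 7: x=-1 → posterior Normal(-189/178, 60/89)

k = 2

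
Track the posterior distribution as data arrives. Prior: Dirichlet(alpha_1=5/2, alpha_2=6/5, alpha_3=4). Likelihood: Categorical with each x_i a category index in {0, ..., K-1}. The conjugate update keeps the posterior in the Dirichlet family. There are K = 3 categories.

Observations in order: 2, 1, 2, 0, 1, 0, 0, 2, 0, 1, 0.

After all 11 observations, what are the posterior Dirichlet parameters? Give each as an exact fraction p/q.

obs 1: x=2 → posterior Dirichlet(5/2, 6/5, 5)
obs 2: x=1 → posterior Dirichlet(5/2, 11/5, 5)
obs 3: x=2 → posterior Dirichlet(5/2, 11/5, 6)
obs 4: x=0 → posterior Dirichlet(7/2, 11/5, 6)
obs 5: x=1 → posterior Dirichlet(7/2, 16/5, 6)
obs 6: x=0 → posterior Dirichlet(9/2, 16/5, 6)
obs 7: x=0 → posterior Dirichlet(11/2, 16/5, 6)
obs 8: x=2 → posterior Dirichlet(11/2, 16/5, 7)
obs 9: x=0 → posterior Dirichlet(13/2, 16/5, 7)
obs 10: x=1 → posterior Dirichlet(13/2, 21/5, 7)
obs 11: x=0 → posterior Dirichlet(15/2, 21/5, 7)

alpha_1=15/2, alpha_2=21/5, alpha_3=7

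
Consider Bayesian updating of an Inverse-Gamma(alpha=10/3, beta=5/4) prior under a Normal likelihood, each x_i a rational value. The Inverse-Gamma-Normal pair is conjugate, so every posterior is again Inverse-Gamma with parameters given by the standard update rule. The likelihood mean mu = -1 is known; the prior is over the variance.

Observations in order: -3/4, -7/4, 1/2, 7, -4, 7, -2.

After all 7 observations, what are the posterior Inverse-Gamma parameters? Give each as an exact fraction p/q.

obs 1: x=-3/4 → posterior Inverse-Gamma(23/6, 41/32)
obs 2: x=-7/4 → posterior Inverse-Gamma(13/3, 25/16)
obs 3: x=1/2 → posterior Inverse-Gamma(29/6, 43/16)
obs 4: x=7 → posterior Inverse-Gamma(16/3, 555/16)
obs 5: x=-4 → posterior Inverse-Gamma(35/6, 627/16)
obs 6: x=7 → posterior Inverse-Gamma(19/3, 1139/16)
obs 7: x=-2 → posterior Inverse-Gamma(41/6, 1147/16)

alpha=41/6, beta=1147/16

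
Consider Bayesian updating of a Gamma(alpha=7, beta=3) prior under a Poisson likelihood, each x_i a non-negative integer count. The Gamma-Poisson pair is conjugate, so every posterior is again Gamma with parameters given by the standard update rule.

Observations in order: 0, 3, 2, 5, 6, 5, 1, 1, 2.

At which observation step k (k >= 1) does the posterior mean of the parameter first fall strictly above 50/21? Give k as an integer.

obs 1: x=0 → posterior Gamma(7, 4)
obs 2: x=3 → posterior Gamma(10, 5)
obs 3: x=2 → posterior Gamma(12, 6)
obs 4: x=5 → posterior Gamma(17, 7)
obs 5: x=6 → posterior Gamma(23, 8)
obs 6: x=5 → posterior Gamma(28, 9)
obs 7: x=1 → posterior Gamma(29, 10)
obs 8: x=1 → posterior Gamma(30, 11)
obs 9: x=2 → posterior Gamma(32, 12)

k = 4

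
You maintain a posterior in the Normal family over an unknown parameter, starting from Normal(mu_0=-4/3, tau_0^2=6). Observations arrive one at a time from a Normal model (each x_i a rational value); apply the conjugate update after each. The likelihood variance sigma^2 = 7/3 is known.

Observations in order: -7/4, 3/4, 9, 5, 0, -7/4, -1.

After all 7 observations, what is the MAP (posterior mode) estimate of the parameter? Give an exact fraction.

obs 1: x=-7/4 → posterior Normal(-49/30, 42/25)
obs 2: x=3/4 → posterior Normal(-82/129, 42/43)
obs 3: x=9 → posterior Normal(404/183, 42/61)
obs 4: x=5 → posterior Normal(674/237, 42/79)
obs 5: x=0 → posterior Normal(674/291, 42/97)
obs 6: x=-7/4 → posterior Normal(1159/690, 42/115)
obs 7: x=-1 → posterior Normal(1051/798, 6/19)

1051/798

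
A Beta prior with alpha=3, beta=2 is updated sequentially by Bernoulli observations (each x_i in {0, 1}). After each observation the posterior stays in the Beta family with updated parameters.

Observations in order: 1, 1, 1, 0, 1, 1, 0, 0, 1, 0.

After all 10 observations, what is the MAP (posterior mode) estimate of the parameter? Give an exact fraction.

8/13

obs 1: x=1 → posterior Beta(4, 2)
obs 2: x=1 → posterior Beta(5, 2)
obs 3: x=1 → posterior Beta(6, 2)
obs 4: x=0 → posterior Beta(6, 3)
obs 5: x=1 → posterior Beta(7, 3)
obs 6: x=1 → posterior Beta(8, 3)
obs 7: x=0 → posterior Beta(8, 4)
obs 8: x=0 → posterior Beta(8, 5)
obs 9: x=1 → posterior Beta(9, 5)
obs 10: x=0 → posterior Beta(9, 6)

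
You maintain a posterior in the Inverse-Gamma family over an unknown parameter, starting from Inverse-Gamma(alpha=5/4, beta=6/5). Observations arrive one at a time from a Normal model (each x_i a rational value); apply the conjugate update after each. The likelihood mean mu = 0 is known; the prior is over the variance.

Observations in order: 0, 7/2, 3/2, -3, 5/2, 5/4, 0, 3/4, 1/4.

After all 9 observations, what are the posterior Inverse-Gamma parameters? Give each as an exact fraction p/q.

alpha=23/4, beta=2747/160

obs 1: x=0 → posterior Inverse-Gamma(7/4, 6/5)
obs 2: x=7/2 → posterior Inverse-Gamma(9/4, 293/40)
obs 3: x=3/2 → posterior Inverse-Gamma(11/4, 169/20)
obs 4: x=-3 → posterior Inverse-Gamma(13/4, 259/20)
obs 5: x=5/2 → posterior Inverse-Gamma(15/4, 643/40)
obs 6: x=5/4 → posterior Inverse-Gamma(17/4, 2697/160)
obs 7: x=0 → posterior Inverse-Gamma(19/4, 2697/160)
obs 8: x=3/4 → posterior Inverse-Gamma(21/4, 1371/80)
obs 9: x=1/4 → posterior Inverse-Gamma(23/4, 2747/160)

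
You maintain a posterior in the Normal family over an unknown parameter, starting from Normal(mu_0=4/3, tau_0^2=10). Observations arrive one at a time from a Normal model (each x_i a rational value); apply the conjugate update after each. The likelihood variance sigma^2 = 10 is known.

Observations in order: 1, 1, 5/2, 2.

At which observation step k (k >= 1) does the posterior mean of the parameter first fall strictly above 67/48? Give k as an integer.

obs 1: x=1 → posterior Normal(7/6, 5)
obs 2: x=1 → posterior Normal(10/9, 10/3)
obs 3: x=5/2 → posterior Normal(35/24, 5/2)
obs 4: x=2 → posterior Normal(47/30, 2)

k = 3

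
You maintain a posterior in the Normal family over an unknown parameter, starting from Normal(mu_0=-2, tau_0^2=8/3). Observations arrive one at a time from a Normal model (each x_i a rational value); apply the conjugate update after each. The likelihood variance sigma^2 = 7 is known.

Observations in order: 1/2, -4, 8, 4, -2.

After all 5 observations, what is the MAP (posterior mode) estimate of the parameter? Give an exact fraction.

10/61

obs 1: x=1/2 → posterior Normal(-38/29, 56/29)
obs 2: x=-4 → posterior Normal(-70/37, 56/37)
obs 3: x=8 → posterior Normal(-2/15, 56/45)
obs 4: x=4 → posterior Normal(26/53, 56/53)
obs 5: x=-2 → posterior Normal(10/61, 56/61)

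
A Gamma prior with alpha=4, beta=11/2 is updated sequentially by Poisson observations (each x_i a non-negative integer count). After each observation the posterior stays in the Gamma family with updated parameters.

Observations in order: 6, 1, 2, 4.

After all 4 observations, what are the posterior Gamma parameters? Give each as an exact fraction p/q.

alpha=17, beta=19/2

obs 1: x=6 → posterior Gamma(10, 13/2)
obs 2: x=1 → posterior Gamma(11, 15/2)
obs 3: x=2 → posterior Gamma(13, 17/2)
obs 4: x=4 → posterior Gamma(17, 19/2)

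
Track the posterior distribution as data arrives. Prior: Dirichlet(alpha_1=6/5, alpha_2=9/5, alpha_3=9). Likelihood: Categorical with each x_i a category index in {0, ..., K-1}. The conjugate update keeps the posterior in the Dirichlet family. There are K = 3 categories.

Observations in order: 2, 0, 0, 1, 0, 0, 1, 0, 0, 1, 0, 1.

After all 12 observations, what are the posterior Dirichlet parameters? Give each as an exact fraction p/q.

alpha_1=41/5, alpha_2=29/5, alpha_3=10

obs 1: x=2 → posterior Dirichlet(6/5, 9/5, 10)
obs 2: x=0 → posterior Dirichlet(11/5, 9/5, 10)
obs 3: x=0 → posterior Dirichlet(16/5, 9/5, 10)
obs 4: x=1 → posterior Dirichlet(16/5, 14/5, 10)
obs 5: x=0 → posterior Dirichlet(21/5, 14/5, 10)
obs 6: x=0 → posterior Dirichlet(26/5, 14/5, 10)
obs 7: x=1 → posterior Dirichlet(26/5, 19/5, 10)
obs 8: x=0 → posterior Dirichlet(31/5, 19/5, 10)
obs 9: x=0 → posterior Dirichlet(36/5, 19/5, 10)
obs 10: x=1 → posterior Dirichlet(36/5, 24/5, 10)
obs 11: x=0 → posterior Dirichlet(41/5, 24/5, 10)
obs 12: x=1 → posterior Dirichlet(41/5, 29/5, 10)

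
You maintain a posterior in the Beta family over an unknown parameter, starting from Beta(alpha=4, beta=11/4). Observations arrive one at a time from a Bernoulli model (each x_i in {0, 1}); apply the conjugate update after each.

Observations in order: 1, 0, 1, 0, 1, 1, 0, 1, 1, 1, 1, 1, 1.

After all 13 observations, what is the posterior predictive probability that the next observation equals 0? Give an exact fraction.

23/79

obs 1: x=1 → posterior Beta(5, 11/4)
obs 2: x=0 → posterior Beta(5, 15/4)
obs 3: x=1 → posterior Beta(6, 15/4)
obs 4: x=0 → posterior Beta(6, 19/4)
obs 5: x=1 → posterior Beta(7, 19/4)
obs 6: x=1 → posterior Beta(8, 19/4)
obs 7: x=0 → posterior Beta(8, 23/4)
obs 8: x=1 → posterior Beta(9, 23/4)
obs 9: x=1 → posterior Beta(10, 23/4)
obs 10: x=1 → posterior Beta(11, 23/4)
obs 11: x=1 → posterior Beta(12, 23/4)
obs 12: x=1 → posterior Beta(13, 23/4)
obs 13: x=1 → posterior Beta(14, 23/4)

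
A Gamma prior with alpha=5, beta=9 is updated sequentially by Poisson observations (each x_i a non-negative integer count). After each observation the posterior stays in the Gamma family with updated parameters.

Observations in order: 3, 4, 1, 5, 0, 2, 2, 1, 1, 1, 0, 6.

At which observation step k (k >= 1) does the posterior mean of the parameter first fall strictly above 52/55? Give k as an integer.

obs 1: x=3 → posterior Gamma(8, 10)
obs 2: x=4 → posterior Gamma(12, 11)
obs 3: x=1 → posterior Gamma(13, 12)
obs 4: x=5 → posterior Gamma(18, 13)
obs 5: x=0 → posterior Gamma(18, 14)
obs 6: x=2 → posterior Gamma(20, 15)
obs 7: x=2 → posterior Gamma(22, 16)
obs 8: x=1 → posterior Gamma(23, 17)
obs 9: x=1 → posterior Gamma(24, 18)
obs 10: x=1 → posterior Gamma(25, 19)
obs 11: x=0 → posterior Gamma(25, 20)
obs 12: x=6 → posterior Gamma(31, 21)

k = 2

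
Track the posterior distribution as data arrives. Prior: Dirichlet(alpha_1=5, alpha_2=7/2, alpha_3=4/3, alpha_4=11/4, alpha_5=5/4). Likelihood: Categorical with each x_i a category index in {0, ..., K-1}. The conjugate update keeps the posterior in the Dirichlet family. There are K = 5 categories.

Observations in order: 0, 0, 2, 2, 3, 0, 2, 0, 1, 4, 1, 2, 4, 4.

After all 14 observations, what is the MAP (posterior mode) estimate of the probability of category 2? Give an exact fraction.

obs 1: x=0 → posterior Dirichlet(6, 7/2, 4/3, 11/4, 5/4)
obs 2: x=0 → posterior Dirichlet(7, 7/2, 4/3, 11/4, 5/4)
obs 3: x=2 → posterior Dirichlet(7, 7/2, 7/3, 11/4, 5/4)
obs 4: x=2 → posterior Dirichlet(7, 7/2, 10/3, 11/4, 5/4)
obs 5: x=3 → posterior Dirichlet(7, 7/2, 10/3, 15/4, 5/4)
obs 6: x=0 → posterior Dirichlet(8, 7/2, 10/3, 15/4, 5/4)
obs 7: x=2 → posterior Dirichlet(8, 7/2, 13/3, 15/4, 5/4)
obs 8: x=0 → posterior Dirichlet(9, 7/2, 13/3, 15/4, 5/4)
obs 9: x=1 → posterior Dirichlet(9, 9/2, 13/3, 15/4, 5/4)
obs 10: x=4 → posterior Dirichlet(9, 9/2, 13/3, 15/4, 9/4)
obs 11: x=1 → posterior Dirichlet(9, 11/2, 13/3, 15/4, 9/4)
obs 12: x=2 → posterior Dirichlet(9, 11/2, 16/3, 15/4, 9/4)
obs 13: x=4 → posterior Dirichlet(9, 11/2, 16/3, 15/4, 13/4)
obs 14: x=4 → posterior Dirichlet(9, 11/2, 16/3, 15/4, 17/4)

26/137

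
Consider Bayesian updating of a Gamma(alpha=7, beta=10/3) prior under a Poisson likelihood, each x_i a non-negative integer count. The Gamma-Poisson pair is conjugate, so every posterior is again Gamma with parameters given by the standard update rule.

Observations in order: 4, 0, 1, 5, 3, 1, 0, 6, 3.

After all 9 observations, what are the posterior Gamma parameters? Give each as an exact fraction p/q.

obs 1: x=4 → posterior Gamma(11, 13/3)
obs 2: x=0 → posterior Gamma(11, 16/3)
obs 3: x=1 → posterior Gamma(12, 19/3)
obs 4: x=5 → posterior Gamma(17, 22/3)
obs 5: x=3 → posterior Gamma(20, 25/3)
obs 6: x=1 → posterior Gamma(21, 28/3)
obs 7: x=0 → posterior Gamma(21, 31/3)
obs 8: x=6 → posterior Gamma(27, 34/3)
obs 9: x=3 → posterior Gamma(30, 37/3)

alpha=30, beta=37/3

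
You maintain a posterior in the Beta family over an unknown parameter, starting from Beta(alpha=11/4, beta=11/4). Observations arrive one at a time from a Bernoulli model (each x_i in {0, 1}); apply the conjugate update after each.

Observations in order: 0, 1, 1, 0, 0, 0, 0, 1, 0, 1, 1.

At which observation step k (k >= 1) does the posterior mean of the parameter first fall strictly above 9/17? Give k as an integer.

obs 1: x=0 → posterior Beta(11/4, 15/4)
obs 2: x=1 → posterior Beta(15/4, 15/4)
obs 3: x=1 → posterior Beta(19/4, 15/4)
obs 4: x=0 → posterior Beta(19/4, 19/4)
obs 5: x=0 → posterior Beta(19/4, 23/4)
obs 6: x=0 → posterior Beta(19/4, 27/4)
obs 7: x=0 → posterior Beta(19/4, 31/4)
obs 8: x=1 → posterior Beta(23/4, 31/4)
obs 9: x=0 → posterior Beta(23/4, 35/4)
obs 10: x=1 → posterior Beta(27/4, 35/4)
obs 11: x=1 → posterior Beta(31/4, 35/4)

k = 3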